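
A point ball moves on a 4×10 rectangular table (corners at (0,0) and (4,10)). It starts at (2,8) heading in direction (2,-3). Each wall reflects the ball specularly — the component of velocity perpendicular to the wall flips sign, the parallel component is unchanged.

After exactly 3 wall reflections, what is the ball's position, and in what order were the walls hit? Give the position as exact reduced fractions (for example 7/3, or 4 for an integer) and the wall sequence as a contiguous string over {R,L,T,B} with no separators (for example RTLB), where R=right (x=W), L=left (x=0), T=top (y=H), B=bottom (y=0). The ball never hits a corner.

Final position: (0,1)
Wall sequence: RBL

1. t=1 → R at (4,5); v=(-2,-3)
2. t=5/3 → B at (2/3,0); v=(-2,3)
3. t=1/3 → L at (0,1); v=(2,3)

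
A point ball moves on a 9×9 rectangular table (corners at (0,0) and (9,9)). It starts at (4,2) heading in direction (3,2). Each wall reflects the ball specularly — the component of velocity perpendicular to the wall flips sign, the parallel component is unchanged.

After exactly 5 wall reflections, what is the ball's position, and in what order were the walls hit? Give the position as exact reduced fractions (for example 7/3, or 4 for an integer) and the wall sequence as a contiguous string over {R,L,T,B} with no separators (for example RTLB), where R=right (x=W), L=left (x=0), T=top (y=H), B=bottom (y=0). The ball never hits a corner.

1. t=5/3 → R at (9,16/3); v=(-3,2)
2. t=11/6 → T at (7/2,9); v=(-3,-2)
3. t=7/6 → L at (0,20/3); v=(3,-2)
4. t=3 → R at (9,2/3); v=(-3,-2)
5. t=1/3 → B at (8,0); v=(-3,2)

Final position: (8,0)
Wall sequence: RTLRB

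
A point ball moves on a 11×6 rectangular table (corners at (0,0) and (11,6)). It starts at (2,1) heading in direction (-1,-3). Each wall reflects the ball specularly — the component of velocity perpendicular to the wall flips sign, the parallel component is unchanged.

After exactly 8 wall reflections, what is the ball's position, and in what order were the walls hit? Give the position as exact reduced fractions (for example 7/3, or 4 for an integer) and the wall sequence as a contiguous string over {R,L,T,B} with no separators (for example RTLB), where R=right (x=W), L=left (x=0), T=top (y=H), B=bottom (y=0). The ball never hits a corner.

1. t=1/3 → B at (5/3,0); v=(-1,3)
2. t=5/3 → L at (0,5); v=(1,3)
3. t=1/3 → T at (1/3,6); v=(1,-3)
4. t=2 → B at (7/3,0); v=(1,3)
5. t=2 → T at (13/3,6); v=(1,-3)
6. t=2 → B at (19/3,0); v=(1,3)
7. t=2 → T at (25/3,6); v=(1,-3)
8. t=2 → B at (31/3,0); v=(1,3)

Final position: (31/3,0)
Wall sequence: BLTBTBTB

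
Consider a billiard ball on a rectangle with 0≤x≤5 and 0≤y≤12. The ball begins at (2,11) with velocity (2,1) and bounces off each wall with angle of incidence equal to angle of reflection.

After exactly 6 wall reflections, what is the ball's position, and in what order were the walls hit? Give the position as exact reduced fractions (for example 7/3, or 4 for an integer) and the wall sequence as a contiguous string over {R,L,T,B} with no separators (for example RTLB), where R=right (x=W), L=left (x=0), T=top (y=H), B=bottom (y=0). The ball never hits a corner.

Final position: (5,3/2)
Wall sequence: TRLRLR

1. t=1 → T at (4,12); v=(2,-1)
2. t=1/2 → R at (5,23/2); v=(-2,-1)
3. t=5/2 → L at (0,9); v=(2,-1)
4. t=5/2 → R at (5,13/2); v=(-2,-1)
5. t=5/2 → L at (0,4); v=(2,-1)
6. t=5/2 → R at (5,3/2); v=(-2,-1)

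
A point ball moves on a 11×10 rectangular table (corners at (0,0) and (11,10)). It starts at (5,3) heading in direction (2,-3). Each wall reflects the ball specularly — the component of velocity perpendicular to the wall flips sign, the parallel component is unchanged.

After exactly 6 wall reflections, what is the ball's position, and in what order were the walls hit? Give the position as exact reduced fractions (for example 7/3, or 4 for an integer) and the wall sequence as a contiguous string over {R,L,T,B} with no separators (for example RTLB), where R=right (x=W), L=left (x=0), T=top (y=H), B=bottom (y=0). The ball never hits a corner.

1. t=1 → B at (7,0); v=(2,3)
2. t=2 → R at (11,6); v=(-2,3)
3. t=4/3 → T at (25/3,10); v=(-2,-3)
4. t=10/3 → B at (5/3,0); v=(-2,3)
5. t=5/6 → L at (0,5/2); v=(2,3)
6. t=5/2 → T at (5,10); v=(2,-3)

Final position: (5,10)
Wall sequence: BRTBLT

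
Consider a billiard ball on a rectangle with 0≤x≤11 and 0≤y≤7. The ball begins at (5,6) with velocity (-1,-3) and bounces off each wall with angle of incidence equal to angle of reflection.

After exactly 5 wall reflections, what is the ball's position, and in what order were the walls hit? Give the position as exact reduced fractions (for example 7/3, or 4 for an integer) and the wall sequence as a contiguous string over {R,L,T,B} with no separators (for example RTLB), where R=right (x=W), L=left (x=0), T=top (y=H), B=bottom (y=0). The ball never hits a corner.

1. t=2 → B at (3,0); v=(-1,3)
2. t=7/3 → T at (2/3,7); v=(-1,-3)
3. t=2/3 → L at (0,5); v=(1,-3)
4. t=5/3 → B at (5/3,0); v=(1,3)
5. t=7/3 → T at (4,7); v=(1,-3)

Final position: (4,7)
Wall sequence: BTLBT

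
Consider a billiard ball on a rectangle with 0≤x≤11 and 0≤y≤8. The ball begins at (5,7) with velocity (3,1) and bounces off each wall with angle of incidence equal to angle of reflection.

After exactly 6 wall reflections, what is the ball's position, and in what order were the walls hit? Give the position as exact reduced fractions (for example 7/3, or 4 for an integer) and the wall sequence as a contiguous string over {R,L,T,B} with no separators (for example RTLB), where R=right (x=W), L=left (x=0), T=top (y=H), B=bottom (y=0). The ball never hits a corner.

1. t=1 → T at (8,8); v=(3,-1)
2. t=1 → R at (11,7); v=(-3,-1)
3. t=11/3 → L at (0,10/3); v=(3,-1)
4. t=10/3 → B at (10,0); v=(3,1)
5. t=1/3 → R at (11,1/3); v=(-3,1)
6. t=11/3 → L at (0,4); v=(3,1)

Final position: (0,4)
Wall sequence: TRLBRL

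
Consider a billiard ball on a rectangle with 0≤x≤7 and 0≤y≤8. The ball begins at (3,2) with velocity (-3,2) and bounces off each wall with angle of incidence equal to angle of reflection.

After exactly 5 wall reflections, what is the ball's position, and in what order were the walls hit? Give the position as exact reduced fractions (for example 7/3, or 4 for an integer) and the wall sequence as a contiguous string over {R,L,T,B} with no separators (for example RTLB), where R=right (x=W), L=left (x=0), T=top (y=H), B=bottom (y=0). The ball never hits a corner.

1. t=1 → L at (0,4); v=(3,2)
2. t=2 → T at (6,8); v=(3,-2)
3. t=1/3 → R at (7,22/3); v=(-3,-2)
4. t=7/3 → L at (0,8/3); v=(3,-2)
5. t=4/3 → B at (4,0); v=(3,2)

Final position: (4,0)
Wall sequence: LTRLB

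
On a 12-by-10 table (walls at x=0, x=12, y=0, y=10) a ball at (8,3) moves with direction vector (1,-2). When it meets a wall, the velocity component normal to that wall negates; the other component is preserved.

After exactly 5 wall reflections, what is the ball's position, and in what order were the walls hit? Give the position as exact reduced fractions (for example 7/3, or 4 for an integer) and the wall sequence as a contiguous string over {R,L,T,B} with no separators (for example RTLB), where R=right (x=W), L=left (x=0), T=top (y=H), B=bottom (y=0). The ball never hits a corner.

Final position: (0,9)
Wall sequence: BRTBL

1. t=3/2 → B at (19/2,0); v=(1,2)
2. t=5/2 → R at (12,5); v=(-1,2)
3. t=5/2 → T at (19/2,10); v=(-1,-2)
4. t=5 → B at (9/2,0); v=(-1,2)
5. t=9/2 → L at (0,9); v=(1,2)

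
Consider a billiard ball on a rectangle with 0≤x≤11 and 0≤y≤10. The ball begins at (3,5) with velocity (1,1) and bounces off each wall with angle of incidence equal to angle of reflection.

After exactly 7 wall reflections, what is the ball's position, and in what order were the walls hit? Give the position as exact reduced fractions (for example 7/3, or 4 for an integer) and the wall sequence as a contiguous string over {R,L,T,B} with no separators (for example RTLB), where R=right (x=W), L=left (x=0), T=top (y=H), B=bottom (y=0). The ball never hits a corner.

Final position: (6,0)
Wall sequence: TRBLTRB

1. t=5 → T at (8,10); v=(1,-1)
2. t=3 → R at (11,7); v=(-1,-1)
3. t=7 → B at (4,0); v=(-1,1)
4. t=4 → L at (0,4); v=(1,1)
5. t=6 → T at (6,10); v=(1,-1)
6. t=5 → R at (11,5); v=(-1,-1)
7. t=5 → B at (6,0); v=(-1,1)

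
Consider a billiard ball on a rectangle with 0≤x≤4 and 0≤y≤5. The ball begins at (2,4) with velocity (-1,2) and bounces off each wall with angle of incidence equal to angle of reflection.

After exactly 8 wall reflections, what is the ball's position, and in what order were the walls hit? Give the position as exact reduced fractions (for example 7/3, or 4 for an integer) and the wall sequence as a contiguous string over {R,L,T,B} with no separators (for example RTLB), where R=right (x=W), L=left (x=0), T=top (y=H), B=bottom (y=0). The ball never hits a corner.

Final position: (1/2,5)
Wall sequence: TLBTRBLT

1. t=1/2 → T at (3/2,5); v=(-1,-2)
2. t=3/2 → L at (0,2); v=(1,-2)
3. t=1 → B at (1,0); v=(1,2)
4. t=5/2 → T at (7/2,5); v=(1,-2)
5. t=1/2 → R at (4,4); v=(-1,-2)
6. t=2 → B at (2,0); v=(-1,2)
7. t=2 → L at (0,4); v=(1,2)
8. t=1/2 → T at (1/2,5); v=(1,-2)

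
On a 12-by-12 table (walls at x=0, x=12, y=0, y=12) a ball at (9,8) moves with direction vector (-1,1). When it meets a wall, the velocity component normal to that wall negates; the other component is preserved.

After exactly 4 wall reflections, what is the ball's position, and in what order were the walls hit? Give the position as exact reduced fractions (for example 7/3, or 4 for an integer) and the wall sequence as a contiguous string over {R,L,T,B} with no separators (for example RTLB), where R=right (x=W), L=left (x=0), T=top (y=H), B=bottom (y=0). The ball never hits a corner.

1. t=4 → T at (5,12); v=(-1,-1)
2. t=5 → L at (0,7); v=(1,-1)
3. t=7 → B at (7,0); v=(1,1)
4. t=5 → R at (12,5); v=(-1,1)

Final position: (12,5)
Wall sequence: TLBR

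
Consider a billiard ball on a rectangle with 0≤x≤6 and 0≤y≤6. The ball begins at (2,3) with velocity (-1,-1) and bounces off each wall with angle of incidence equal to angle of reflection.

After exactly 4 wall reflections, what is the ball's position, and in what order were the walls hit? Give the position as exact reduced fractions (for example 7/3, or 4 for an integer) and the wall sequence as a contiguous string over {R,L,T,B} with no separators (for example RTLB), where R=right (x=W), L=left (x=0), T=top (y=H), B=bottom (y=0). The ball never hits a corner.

1. t=2 → L at (0,1); v=(1,-1)
2. t=1 → B at (1,0); v=(1,1)
3. t=5 → R at (6,5); v=(-1,1)
4. t=1 → T at (5,6); v=(-1,-1)

Final position: (5,6)
Wall sequence: LBRT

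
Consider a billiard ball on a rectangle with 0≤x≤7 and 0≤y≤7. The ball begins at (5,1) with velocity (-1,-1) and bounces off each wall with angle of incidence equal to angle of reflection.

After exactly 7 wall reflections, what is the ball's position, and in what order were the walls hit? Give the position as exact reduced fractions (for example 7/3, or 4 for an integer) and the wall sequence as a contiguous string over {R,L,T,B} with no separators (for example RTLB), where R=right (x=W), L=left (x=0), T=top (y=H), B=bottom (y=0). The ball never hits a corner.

1. t=1 → B at (4,0); v=(-1,1)
2. t=4 → L at (0,4); v=(1,1)
3. t=3 → T at (3,7); v=(1,-1)
4. t=4 → R at (7,3); v=(-1,-1)
5. t=3 → B at (4,0); v=(-1,1)
6. t=4 → L at (0,4); v=(1,1)
7. t=3 → T at (3,7); v=(1,-1)

Final position: (3,7)
Wall sequence: BLTRBLT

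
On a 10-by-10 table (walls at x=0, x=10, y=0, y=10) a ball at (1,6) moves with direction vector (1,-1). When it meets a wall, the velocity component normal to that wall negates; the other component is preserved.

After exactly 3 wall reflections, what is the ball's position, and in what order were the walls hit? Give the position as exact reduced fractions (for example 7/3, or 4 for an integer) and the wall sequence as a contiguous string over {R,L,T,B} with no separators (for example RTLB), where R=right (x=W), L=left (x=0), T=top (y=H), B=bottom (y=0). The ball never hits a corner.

Final position: (3,10)
Wall sequence: BRT

1. t=6 → B at (7,0); v=(1,1)
2. t=3 → R at (10,3); v=(-1,1)
3. t=7 → T at (3,10); v=(-1,-1)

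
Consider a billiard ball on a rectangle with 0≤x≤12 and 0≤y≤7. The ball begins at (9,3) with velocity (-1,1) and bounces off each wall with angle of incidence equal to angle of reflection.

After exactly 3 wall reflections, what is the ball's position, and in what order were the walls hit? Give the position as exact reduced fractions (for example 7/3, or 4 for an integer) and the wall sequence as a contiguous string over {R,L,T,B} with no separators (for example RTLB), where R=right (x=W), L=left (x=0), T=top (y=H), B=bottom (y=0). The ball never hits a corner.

1. t=4 → T at (5,7); v=(-1,-1)
2. t=5 → L at (0,2); v=(1,-1)
3. t=2 → B at (2,0); v=(1,1)

Final position: (2,0)
Wall sequence: TLB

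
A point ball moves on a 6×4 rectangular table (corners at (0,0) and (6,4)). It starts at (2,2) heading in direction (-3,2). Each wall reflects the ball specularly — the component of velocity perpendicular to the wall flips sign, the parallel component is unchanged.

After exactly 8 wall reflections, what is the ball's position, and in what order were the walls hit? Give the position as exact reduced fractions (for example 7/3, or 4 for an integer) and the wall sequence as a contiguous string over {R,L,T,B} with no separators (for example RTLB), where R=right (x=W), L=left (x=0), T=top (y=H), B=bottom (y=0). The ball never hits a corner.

1. t=2/3 → L at (0,10/3); v=(3,2)
2. t=1/3 → T at (1,4); v=(3,-2)
3. t=5/3 → R at (6,2/3); v=(-3,-2)
4. t=1/3 → B at (5,0); v=(-3,2)
5. t=5/3 → L at (0,10/3); v=(3,2)
6. t=1/3 → T at (1,4); v=(3,-2)
7. t=5/3 → R at (6,2/3); v=(-3,-2)
8. t=1/3 → B at (5,0); v=(-3,2)

Final position: (5,0)
Wall sequence: LTRBLTRB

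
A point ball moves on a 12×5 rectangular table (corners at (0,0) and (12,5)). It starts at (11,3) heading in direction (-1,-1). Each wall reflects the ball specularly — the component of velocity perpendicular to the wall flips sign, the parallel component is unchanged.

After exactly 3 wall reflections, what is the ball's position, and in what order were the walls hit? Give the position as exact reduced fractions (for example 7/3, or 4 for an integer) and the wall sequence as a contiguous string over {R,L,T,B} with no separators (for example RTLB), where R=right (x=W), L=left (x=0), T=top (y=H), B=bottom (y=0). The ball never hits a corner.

1. t=3 → B at (8,0); v=(-1,1)
2. t=5 → T at (3,5); v=(-1,-1)
3. t=3 → L at (0,2); v=(1,-1)

Final position: (0,2)
Wall sequence: BTL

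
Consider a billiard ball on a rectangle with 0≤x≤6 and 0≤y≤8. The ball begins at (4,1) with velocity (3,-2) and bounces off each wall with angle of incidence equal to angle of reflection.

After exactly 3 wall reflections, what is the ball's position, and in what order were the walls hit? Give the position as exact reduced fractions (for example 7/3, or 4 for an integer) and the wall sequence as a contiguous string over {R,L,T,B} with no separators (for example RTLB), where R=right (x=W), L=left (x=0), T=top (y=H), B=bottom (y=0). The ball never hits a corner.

Final position: (0,13/3)
Wall sequence: BRL

1. t=1/2 → B at (11/2,0); v=(3,2)
2. t=1/6 → R at (6,1/3); v=(-3,2)
3. t=2 → L at (0,13/3); v=(3,2)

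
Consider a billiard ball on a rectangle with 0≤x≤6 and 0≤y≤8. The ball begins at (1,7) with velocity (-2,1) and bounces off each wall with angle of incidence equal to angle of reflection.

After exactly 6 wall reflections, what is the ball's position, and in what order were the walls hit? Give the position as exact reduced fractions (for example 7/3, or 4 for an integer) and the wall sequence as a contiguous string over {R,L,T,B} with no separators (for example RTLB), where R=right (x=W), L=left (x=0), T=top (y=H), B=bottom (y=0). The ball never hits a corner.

Final position: (6,1/2)
Wall sequence: LTRLBR

1. t=1/2 → L at (0,15/2); v=(2,1)
2. t=1/2 → T at (1,8); v=(2,-1)
3. t=5/2 → R at (6,11/2); v=(-2,-1)
4. t=3 → L at (0,5/2); v=(2,-1)
5. t=5/2 → B at (5,0); v=(2,1)
6. t=1/2 → R at (6,1/2); v=(-2,1)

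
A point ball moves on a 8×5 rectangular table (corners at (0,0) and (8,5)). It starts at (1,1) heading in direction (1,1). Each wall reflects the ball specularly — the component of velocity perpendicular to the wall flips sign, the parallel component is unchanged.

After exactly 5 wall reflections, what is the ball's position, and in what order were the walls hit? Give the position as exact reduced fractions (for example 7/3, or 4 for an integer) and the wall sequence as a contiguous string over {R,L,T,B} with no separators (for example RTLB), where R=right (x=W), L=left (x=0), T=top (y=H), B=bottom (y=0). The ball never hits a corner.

1. t=4 → T at (5,5); v=(1,-1)
2. t=3 → R at (8,2); v=(-1,-1)
3. t=2 → B at (6,0); v=(-1,1)
4. t=5 → T at (1,5); v=(-1,-1)
5. t=1 → L at (0,4); v=(1,-1)

Final position: (0,4)
Wall sequence: TRBTL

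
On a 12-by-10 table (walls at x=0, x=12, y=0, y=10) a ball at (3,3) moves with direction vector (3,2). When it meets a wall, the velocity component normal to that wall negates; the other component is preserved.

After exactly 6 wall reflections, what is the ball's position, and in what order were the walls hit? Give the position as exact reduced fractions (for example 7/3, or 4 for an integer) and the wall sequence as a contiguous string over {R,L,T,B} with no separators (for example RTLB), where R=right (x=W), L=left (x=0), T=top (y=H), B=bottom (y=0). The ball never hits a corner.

Final position: (9/2,10)
Wall sequence: RTLBRT

1. t=3 → R at (12,9); v=(-3,2)
2. t=1/2 → T at (21/2,10); v=(-3,-2)
3. t=7/2 → L at (0,3); v=(3,-2)
4. t=3/2 → B at (9/2,0); v=(3,2)
5. t=5/2 → R at (12,5); v=(-3,2)
6. t=5/2 → T at (9/2,10); v=(-3,-2)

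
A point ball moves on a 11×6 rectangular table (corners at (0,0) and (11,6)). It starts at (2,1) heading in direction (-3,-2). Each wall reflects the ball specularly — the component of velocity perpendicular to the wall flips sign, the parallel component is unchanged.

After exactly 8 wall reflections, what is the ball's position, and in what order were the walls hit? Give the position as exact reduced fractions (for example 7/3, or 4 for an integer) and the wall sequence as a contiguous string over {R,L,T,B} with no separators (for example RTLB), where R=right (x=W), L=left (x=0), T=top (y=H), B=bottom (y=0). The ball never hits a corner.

1. t=1/2 → B at (1/2,0); v=(-3,2)
2. t=1/6 → L at (0,1/3); v=(3,2)
3. t=17/6 → T at (17/2,6); v=(3,-2)
4. t=5/6 → R at (11,13/3); v=(-3,-2)
5. t=13/6 → B at (9/2,0); v=(-3,2)
6. t=3/2 → L at (0,3); v=(3,2)
7. t=3/2 → T at (9/2,6); v=(3,-2)
8. t=13/6 → R at (11,5/3); v=(-3,-2)

Final position: (11,5/3)
Wall sequence: BLTRBLTR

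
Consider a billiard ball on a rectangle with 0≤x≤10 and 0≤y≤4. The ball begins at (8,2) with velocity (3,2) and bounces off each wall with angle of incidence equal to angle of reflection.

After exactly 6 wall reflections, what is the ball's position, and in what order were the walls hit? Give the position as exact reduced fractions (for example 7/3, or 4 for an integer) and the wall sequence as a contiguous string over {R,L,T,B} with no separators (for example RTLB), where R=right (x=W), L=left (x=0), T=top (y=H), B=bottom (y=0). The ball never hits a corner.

Final position: (9,0)
Wall sequence: RTBLTB

1. t=2/3 → R at (10,10/3); v=(-3,2)
2. t=1/3 → T at (9,4); v=(-3,-2)
3. t=2 → B at (3,0); v=(-3,2)
4. t=1 → L at (0,2); v=(3,2)
5. t=1 → T at (3,4); v=(3,-2)
6. t=2 → B at (9,0); v=(3,2)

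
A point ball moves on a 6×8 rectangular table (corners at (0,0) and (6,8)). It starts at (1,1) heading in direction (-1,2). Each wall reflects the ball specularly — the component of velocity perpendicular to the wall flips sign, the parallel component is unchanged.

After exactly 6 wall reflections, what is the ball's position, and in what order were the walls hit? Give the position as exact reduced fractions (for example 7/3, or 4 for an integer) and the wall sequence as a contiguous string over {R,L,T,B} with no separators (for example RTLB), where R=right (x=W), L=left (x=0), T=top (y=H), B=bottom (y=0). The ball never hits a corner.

1. t=1 → L at (0,3); v=(1,2)
2. t=5/2 → T at (5/2,8); v=(1,-2)
3. t=7/2 → R at (6,1); v=(-1,-2)
4. t=1/2 → B at (11/2,0); v=(-1,2)
5. t=4 → T at (3/2,8); v=(-1,-2)
6. t=3/2 → L at (0,5); v=(1,-2)

Final position: (0,5)
Wall sequence: LTRBTL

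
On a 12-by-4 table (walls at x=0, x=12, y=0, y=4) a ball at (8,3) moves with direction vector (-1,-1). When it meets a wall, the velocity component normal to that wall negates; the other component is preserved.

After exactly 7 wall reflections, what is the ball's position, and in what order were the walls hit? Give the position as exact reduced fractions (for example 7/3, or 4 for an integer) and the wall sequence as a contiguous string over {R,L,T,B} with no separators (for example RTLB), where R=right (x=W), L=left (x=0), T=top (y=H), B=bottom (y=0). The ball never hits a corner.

1. t=3 → B at (5,0); v=(-1,1)
2. t=4 → T at (1,4); v=(-1,-1)
3. t=1 → L at (0,3); v=(1,-1)
4. t=3 → B at (3,0); v=(1,1)
5. t=4 → T at (7,4); v=(1,-1)
6. t=4 → B at (11,0); v=(1,1)
7. t=1 → R at (12,1); v=(-1,1)

Final position: (12,1)
Wall sequence: BTLBTBR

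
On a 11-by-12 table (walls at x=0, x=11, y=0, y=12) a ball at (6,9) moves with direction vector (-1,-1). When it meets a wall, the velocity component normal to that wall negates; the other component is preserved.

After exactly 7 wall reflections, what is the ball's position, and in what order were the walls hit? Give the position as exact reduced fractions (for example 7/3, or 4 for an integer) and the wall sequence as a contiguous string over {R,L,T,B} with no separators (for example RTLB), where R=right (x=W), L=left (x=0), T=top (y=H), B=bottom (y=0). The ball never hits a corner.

Final position: (11,6)
Wall sequence: LBRTLBR

1. t=6 → L at (0,3); v=(1,-1)
2. t=3 → B at (3,0); v=(1,1)
3. t=8 → R at (11,8); v=(-1,1)
4. t=4 → T at (7,12); v=(-1,-1)
5. t=7 → L at (0,5); v=(1,-1)
6. t=5 → B at (5,0); v=(1,1)
7. t=6 → R at (11,6); v=(-1,1)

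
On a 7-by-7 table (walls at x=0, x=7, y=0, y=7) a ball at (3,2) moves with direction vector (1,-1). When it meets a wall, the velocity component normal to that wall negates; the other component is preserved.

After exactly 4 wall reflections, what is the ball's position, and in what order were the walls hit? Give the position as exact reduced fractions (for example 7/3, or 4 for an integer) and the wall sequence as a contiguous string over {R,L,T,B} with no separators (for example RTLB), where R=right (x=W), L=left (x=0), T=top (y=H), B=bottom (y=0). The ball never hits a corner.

Final position: (0,5)
Wall sequence: BRTL

1. t=2 → B at (5,0); v=(1,1)
2. t=2 → R at (7,2); v=(-1,1)
3. t=5 → T at (2,7); v=(-1,-1)
4. t=2 → L at (0,5); v=(1,-1)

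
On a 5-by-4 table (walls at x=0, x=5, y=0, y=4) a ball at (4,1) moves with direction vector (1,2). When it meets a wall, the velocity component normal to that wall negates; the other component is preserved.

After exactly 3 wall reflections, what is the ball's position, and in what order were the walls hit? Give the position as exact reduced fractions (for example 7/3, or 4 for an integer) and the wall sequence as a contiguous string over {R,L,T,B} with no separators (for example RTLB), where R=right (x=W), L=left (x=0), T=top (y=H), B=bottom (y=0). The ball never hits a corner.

1. t=1 → R at (5,3); v=(-1,2)
2. t=1/2 → T at (9/2,4); v=(-1,-2)
3. t=2 → B at (5/2,0); v=(-1,2)

Final position: (5/2,0)
Wall sequence: RTB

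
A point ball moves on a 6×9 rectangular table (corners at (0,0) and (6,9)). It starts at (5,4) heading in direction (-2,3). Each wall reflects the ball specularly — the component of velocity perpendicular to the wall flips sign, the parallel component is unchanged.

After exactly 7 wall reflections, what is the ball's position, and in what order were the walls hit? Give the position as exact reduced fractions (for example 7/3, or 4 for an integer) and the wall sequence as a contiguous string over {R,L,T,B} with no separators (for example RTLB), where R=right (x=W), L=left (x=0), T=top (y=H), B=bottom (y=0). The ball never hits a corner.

1. t=5/3 → T at (5/3,9); v=(-2,-3)
2. t=5/6 → L at (0,13/2); v=(2,-3)
3. t=13/6 → B at (13/3,0); v=(2,3)
4. t=5/6 → R at (6,5/2); v=(-2,3)
5. t=13/6 → T at (5/3,9); v=(-2,-3)
6. t=5/6 → L at (0,13/2); v=(2,-3)
7. t=13/6 → B at (13/3,0); v=(2,3)

Final position: (13/3,0)
Wall sequence: TLBRTLB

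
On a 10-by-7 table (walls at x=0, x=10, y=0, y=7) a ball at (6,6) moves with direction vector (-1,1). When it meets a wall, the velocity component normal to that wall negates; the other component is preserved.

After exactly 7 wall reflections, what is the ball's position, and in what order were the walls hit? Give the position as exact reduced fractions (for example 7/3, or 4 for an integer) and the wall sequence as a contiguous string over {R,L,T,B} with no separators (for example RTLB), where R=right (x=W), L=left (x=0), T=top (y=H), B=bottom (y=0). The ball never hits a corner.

1. t=1 → T at (5,7); v=(-1,-1)
2. t=5 → L at (0,2); v=(1,-1)
3. t=2 → B at (2,0); v=(1,1)
4. t=7 → T at (9,7); v=(1,-1)
5. t=1 → R at (10,6); v=(-1,-1)
6. t=6 → B at (4,0); v=(-1,1)
7. t=4 → L at (0,4); v=(1,1)

Final position: (0,4)
Wall sequence: TLBTRBL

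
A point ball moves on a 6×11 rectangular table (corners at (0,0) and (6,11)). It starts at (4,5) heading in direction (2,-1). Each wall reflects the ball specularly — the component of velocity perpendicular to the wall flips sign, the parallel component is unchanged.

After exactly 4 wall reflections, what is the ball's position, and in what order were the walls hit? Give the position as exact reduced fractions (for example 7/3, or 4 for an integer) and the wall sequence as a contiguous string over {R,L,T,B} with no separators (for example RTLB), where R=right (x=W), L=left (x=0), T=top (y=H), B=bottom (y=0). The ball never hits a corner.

1. t=1 → R at (6,4); v=(-2,-1)
2. t=3 → L at (0,1); v=(2,-1)
3. t=1 → B at (2,0); v=(2,1)
4. t=2 → R at (6,2); v=(-2,1)

Final position: (6,2)
Wall sequence: RLBR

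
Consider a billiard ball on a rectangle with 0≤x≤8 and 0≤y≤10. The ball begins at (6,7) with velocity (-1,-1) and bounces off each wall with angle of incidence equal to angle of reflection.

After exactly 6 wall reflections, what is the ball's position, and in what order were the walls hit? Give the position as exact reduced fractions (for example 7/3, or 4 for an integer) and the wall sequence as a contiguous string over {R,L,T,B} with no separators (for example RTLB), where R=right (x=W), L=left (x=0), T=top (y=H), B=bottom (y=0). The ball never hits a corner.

Final position: (5,0)
Wall sequence: LBRTLB

1. t=6 → L at (0,1); v=(1,-1)
2. t=1 → B at (1,0); v=(1,1)
3. t=7 → R at (8,7); v=(-1,1)
4. t=3 → T at (5,10); v=(-1,-1)
5. t=5 → L at (0,5); v=(1,-1)
6. t=5 → B at (5,0); v=(1,1)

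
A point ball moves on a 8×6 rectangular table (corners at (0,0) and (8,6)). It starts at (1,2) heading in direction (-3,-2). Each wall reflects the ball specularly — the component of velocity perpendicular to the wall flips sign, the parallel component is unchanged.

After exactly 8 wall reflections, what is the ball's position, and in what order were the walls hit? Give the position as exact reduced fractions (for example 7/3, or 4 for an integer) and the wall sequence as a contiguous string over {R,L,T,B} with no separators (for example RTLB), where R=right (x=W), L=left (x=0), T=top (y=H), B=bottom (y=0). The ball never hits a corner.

Final position: (3,6)
Wall sequence: LBRTLBRT

1. t=1/3 → L at (0,4/3); v=(3,-2)
2. t=2/3 → B at (2,0); v=(3,2)
3. t=2 → R at (8,4); v=(-3,2)
4. t=1 → T at (5,6); v=(-3,-2)
5. t=5/3 → L at (0,8/3); v=(3,-2)
6. t=4/3 → B at (4,0); v=(3,2)
7. t=4/3 → R at (8,8/3); v=(-3,2)
8. t=5/3 → T at (3,6); v=(-3,-2)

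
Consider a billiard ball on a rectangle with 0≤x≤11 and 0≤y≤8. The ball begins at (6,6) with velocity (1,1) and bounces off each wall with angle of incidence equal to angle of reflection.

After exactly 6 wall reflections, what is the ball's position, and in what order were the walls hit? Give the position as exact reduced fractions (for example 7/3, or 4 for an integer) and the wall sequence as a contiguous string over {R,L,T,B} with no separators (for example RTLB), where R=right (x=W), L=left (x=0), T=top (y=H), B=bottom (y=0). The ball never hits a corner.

Final position: (10,0)
Wall sequence: TRBLTB

1. t=2 → T at (8,8); v=(1,-1)
2. t=3 → R at (11,5); v=(-1,-1)
3. t=5 → B at (6,0); v=(-1,1)
4. t=6 → L at (0,6); v=(1,1)
5. t=2 → T at (2,8); v=(1,-1)
6. t=8 → B at (10,0); v=(1,1)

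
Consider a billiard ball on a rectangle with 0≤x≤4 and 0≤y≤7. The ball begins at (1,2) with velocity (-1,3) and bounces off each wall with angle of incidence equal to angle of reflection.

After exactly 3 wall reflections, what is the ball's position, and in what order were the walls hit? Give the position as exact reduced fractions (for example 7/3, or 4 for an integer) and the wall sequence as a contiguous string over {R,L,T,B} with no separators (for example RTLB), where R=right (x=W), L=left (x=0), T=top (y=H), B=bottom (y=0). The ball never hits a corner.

1. t=1 → L at (0,5); v=(1,3)
2. t=2/3 → T at (2/3,7); v=(1,-3)
3. t=7/3 → B at (3,0); v=(1,3)

Final position: (3,0)
Wall sequence: LTB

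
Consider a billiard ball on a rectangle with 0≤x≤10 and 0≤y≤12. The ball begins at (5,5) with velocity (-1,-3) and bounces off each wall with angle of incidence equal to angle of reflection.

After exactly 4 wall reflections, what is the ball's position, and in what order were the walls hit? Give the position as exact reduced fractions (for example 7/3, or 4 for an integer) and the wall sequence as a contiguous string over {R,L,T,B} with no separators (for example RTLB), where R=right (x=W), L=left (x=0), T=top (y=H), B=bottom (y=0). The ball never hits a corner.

Final position: (14/3,0)
Wall sequence: BLTB

1. t=5/3 → B at (10/3,0); v=(-1,3)
2. t=10/3 → L at (0,10); v=(1,3)
3. t=2/3 → T at (2/3,12); v=(1,-3)
4. t=4 → B at (14/3,0); v=(1,3)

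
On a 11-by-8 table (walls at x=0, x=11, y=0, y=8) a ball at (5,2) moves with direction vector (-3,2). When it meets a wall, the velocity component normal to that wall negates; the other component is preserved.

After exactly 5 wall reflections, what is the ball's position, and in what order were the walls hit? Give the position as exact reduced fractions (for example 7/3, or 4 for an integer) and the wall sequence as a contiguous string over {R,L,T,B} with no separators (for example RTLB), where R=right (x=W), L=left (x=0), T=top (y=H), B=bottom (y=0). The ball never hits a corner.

1. t=5/3 → L at (0,16/3); v=(3,2)
2. t=4/3 → T at (4,8); v=(3,-2)
3. t=7/3 → R at (11,10/3); v=(-3,-2)
4. t=5/3 → B at (6,0); v=(-3,2)
5. t=2 → L at (0,4); v=(3,2)

Final position: (0,4)
Wall sequence: LTRBL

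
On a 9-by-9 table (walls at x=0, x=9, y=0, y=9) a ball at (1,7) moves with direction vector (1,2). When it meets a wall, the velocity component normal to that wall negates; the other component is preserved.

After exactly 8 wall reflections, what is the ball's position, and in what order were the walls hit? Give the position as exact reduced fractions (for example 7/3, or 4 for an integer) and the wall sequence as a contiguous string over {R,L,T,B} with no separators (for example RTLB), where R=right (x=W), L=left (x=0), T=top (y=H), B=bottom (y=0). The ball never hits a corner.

Final position: (13/2,0)
Wall sequence: TBRTBLTB

1. t=1 → T at (2,9); v=(1,-2)
2. t=9/2 → B at (13/2,0); v=(1,2)
3. t=5/2 → R at (9,5); v=(-1,2)
4. t=2 → T at (7,9); v=(-1,-2)
5. t=9/2 → B at (5/2,0); v=(-1,2)
6. t=5/2 → L at (0,5); v=(1,2)
7. t=2 → T at (2,9); v=(1,-2)
8. t=9/2 → B at (13/2,0); v=(1,2)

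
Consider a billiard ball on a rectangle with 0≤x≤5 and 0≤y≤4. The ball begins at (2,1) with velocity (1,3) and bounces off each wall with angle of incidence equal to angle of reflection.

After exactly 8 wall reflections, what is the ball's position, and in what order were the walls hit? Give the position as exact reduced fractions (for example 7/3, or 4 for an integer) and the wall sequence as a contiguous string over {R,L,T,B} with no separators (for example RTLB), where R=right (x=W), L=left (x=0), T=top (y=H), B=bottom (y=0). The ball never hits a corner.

1. t=1 → T at (3,4); v=(1,-3)
2. t=4/3 → B at (13/3,0); v=(1,3)
3. t=2/3 → R at (5,2); v=(-1,3)
4. t=2/3 → T at (13/3,4); v=(-1,-3)
5. t=4/3 → B at (3,0); v=(-1,3)
6. t=4/3 → T at (5/3,4); v=(-1,-3)
7. t=4/3 → B at (1/3,0); v=(-1,3)
8. t=1/3 → L at (0,1); v=(1,3)

Final position: (0,1)
Wall sequence: TBRTBTBL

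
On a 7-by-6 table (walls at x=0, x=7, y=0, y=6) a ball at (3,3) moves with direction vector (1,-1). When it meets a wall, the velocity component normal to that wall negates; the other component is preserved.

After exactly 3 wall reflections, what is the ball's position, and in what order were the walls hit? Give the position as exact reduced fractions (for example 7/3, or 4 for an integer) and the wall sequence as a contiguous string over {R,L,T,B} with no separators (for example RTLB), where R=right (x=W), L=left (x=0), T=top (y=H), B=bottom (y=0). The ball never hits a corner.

1. t=3 → B at (6,0); v=(1,1)
2. t=1 → R at (7,1); v=(-1,1)
3. t=5 → T at (2,6); v=(-1,-1)

Final position: (2,6)
Wall sequence: BRT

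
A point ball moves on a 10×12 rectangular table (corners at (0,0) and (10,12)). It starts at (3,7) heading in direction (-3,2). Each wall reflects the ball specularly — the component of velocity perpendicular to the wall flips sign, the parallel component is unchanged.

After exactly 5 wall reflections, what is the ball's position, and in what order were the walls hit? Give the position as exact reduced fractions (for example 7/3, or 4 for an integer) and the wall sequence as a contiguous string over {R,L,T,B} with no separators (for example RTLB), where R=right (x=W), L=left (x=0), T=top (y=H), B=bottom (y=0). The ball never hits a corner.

1. t=1 → L at (0,9); v=(3,2)
2. t=3/2 → T at (9/2,12); v=(3,-2)
3. t=11/6 → R at (10,25/3); v=(-3,-2)
4. t=10/3 → L at (0,5/3); v=(3,-2)
5. t=5/6 → B at (5/2,0); v=(3,2)

Final position: (5/2,0)
Wall sequence: LTRLB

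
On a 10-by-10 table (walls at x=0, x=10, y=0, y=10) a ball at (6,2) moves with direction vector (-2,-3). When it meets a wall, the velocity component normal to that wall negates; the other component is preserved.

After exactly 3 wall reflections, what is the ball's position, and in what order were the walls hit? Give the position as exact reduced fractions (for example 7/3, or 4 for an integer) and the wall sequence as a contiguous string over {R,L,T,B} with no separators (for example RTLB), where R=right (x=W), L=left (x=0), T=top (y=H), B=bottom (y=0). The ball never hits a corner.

1. t=2/3 → B at (14/3,0); v=(-2,3)
2. t=7/3 → L at (0,7); v=(2,3)
3. t=1 → T at (2,10); v=(2,-3)

Final position: (2,10)
Wall sequence: BLT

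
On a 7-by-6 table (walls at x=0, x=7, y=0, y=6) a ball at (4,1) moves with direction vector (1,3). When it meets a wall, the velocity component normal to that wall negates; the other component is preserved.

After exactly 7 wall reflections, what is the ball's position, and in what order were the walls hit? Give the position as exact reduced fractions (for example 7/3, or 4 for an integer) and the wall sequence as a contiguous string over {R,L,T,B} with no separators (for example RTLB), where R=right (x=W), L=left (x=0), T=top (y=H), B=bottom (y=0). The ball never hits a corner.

Final position: (0,5)
Wall sequence: TRBTBTL

1. t=5/3 → T at (17/3,6); v=(1,-3)
2. t=4/3 → R at (7,2); v=(-1,-3)
3. t=2/3 → B at (19/3,0); v=(-1,3)
4. t=2 → T at (13/3,6); v=(-1,-3)
5. t=2 → B at (7/3,0); v=(-1,3)
6. t=2 → T at (1/3,6); v=(-1,-3)
7. t=1/3 → L at (0,5); v=(1,-3)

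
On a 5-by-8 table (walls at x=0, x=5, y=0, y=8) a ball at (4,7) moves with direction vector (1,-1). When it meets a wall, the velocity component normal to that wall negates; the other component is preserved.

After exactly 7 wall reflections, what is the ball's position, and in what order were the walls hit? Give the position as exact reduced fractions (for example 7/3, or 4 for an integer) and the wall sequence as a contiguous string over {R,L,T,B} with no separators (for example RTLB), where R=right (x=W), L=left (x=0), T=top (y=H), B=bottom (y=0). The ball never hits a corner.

1. t=1 → R at (5,6); v=(-1,-1)
2. t=5 → L at (0,1); v=(1,-1)
3. t=1 → B at (1,0); v=(1,1)
4. t=4 → R at (5,4); v=(-1,1)
5. t=4 → T at (1,8); v=(-1,-1)
6. t=1 → L at (0,7); v=(1,-1)
7. t=5 → R at (5,2); v=(-1,-1)

Final position: (5,2)
Wall sequence: RLBRTLR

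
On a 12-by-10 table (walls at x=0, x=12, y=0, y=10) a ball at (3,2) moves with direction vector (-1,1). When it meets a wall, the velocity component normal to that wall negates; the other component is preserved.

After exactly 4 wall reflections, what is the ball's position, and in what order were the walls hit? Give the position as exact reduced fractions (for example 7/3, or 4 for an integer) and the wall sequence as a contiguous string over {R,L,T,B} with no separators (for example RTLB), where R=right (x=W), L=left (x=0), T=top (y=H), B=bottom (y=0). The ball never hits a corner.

Final position: (9,0)
Wall sequence: LTRB

1. t=3 → L at (0,5); v=(1,1)
2. t=5 → T at (5,10); v=(1,-1)
3. t=7 → R at (12,3); v=(-1,-1)
4. t=3 → B at (9,0); v=(-1,1)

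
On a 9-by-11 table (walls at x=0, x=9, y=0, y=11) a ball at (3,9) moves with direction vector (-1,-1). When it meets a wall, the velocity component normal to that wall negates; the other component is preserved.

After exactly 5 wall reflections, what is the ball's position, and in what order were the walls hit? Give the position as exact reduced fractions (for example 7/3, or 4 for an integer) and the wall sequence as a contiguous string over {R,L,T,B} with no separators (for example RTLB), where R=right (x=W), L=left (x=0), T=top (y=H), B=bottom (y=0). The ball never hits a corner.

1. t=3 → L at (0,6); v=(1,-1)
2. t=6 → B at (6,0); v=(1,1)
3. t=3 → R at (9,3); v=(-1,1)
4. t=8 → T at (1,11); v=(-1,-1)
5. t=1 → L at (0,10); v=(1,-1)

Final position: (0,10)
Wall sequence: LBRTL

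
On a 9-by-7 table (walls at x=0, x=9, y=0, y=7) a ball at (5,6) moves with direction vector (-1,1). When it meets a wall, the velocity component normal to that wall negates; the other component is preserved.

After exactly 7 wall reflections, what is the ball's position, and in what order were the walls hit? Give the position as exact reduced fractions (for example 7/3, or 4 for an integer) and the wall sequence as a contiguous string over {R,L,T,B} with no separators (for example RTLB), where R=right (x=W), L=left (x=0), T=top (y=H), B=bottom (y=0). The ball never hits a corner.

1. t=1 → T at (4,7); v=(-1,-1)
2. t=4 → L at (0,3); v=(1,-1)
3. t=3 → B at (3,0); v=(1,1)
4. t=6 → R at (9,6); v=(-1,1)
5. t=1 → T at (8,7); v=(-1,-1)
6. t=7 → B at (1,0); v=(-1,1)
7. t=1 → L at (0,1); v=(1,1)

Final position: (0,1)
Wall sequence: TLBRTBL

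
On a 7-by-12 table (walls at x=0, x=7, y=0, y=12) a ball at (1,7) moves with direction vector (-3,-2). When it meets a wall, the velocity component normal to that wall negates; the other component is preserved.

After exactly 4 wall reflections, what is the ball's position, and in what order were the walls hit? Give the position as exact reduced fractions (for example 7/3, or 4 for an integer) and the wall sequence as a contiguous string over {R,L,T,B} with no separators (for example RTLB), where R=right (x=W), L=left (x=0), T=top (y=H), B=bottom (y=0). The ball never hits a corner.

1. t=1/3 → L at (0,19/3); v=(3,-2)
2. t=7/3 → R at (7,5/3); v=(-3,-2)
3. t=5/6 → B at (9/2,0); v=(-3,2)
4. t=3/2 → L at (0,3); v=(3,2)

Final position: (0,3)
Wall sequence: LRBL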